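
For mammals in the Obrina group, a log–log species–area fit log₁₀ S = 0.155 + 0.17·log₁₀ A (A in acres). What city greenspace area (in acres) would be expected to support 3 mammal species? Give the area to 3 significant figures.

3 = 1.429 × A^0.17  ⇒  A^0.17 = 3/1.429 = 2.1
ln A = ln(2.1) / 0.17 = 0.7417 / 0.17 = 4.3630
A = e^4.3630 ≈ 78.49 acres

78.5 acres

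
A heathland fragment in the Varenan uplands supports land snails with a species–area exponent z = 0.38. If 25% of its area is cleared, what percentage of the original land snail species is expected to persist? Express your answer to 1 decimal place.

S_new/S_old = (A_new/A_old)^z = 0.75^0.38
= exp(0.38 × ln 0.75) = exp(0.38 × -0.2877) = exp(-0.1093) ≈ 0.8964

89.6%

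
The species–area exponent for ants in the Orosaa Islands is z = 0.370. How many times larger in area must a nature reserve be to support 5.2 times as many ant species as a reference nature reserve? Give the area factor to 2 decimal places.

86.13

(A₂/A₁)^0.37 = 5.2, so A₂/A₁ = 5.2^(1/0.37) = 5.2^2.703
ln(A₂/A₁) = ln 5.2 / 0.37 = 1.6487 / 0.37 = 4.4558
A₂/A₁ = e^4.4558 ≈ 86.13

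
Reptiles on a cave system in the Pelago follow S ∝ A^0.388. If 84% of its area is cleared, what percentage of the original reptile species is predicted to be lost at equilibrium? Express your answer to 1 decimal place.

S_new/S_old = (A_new/A_old)^z = 0.16^0.388
= exp(0.388 × ln 0.16) = exp(0.388 × -1.8326) = exp(-0.7110) ≈ 0.4911
Fraction lost = 1 − 0.4911 = 0.5089

50.9%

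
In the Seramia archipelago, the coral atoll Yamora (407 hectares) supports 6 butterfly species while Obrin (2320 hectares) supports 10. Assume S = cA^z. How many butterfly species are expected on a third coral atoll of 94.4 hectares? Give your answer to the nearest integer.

z = ln(10/6) / ln(2320/407) = 0.5108 / 1.7405 = 0.2935
c = 6 / 407^0.2935 = 6 / 5.833 = 1.029
S₃ = 1.029 × 94.4^0.2935 = 1.029 × 3.799 ≈ 3.907

4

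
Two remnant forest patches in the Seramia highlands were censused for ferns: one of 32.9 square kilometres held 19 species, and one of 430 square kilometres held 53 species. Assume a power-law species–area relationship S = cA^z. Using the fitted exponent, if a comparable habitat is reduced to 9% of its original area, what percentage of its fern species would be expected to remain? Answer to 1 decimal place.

38.2%

z = ln(53/19) / ln(430/32.9) = 1.0259 / 2.5703 = 0.3991
S_new/S_old = (A_new/A_old)^z = 0.09^0.3991 = exp(0.3991 × -2.4079) = 0.3825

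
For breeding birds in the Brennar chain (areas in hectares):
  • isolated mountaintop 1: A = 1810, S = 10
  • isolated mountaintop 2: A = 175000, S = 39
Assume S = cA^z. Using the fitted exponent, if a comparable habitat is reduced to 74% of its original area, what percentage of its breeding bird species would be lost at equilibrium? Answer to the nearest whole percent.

9%

z = ln(39/10) / ln(175000/1810) = 1.3610 / 4.5715 = 0.2977
S_new/S_old = (A_new/A_old)^z = 0.74^0.2977 = exp(0.2977 × -0.3011) = 0.9143
Fraction lost = 1 − 0.9143 = 0.08574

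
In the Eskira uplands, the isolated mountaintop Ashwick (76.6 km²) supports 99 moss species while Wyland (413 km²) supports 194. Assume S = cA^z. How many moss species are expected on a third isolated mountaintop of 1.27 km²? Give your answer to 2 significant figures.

19

z = ln(194/99) / ln(413/76.6) = 0.6727 / 1.6849 = 0.3993
c = 99 / 76.6^0.3993 = 99 / 5.654 = 17.51
S₃ = 17.51 × 1.27^0.3993 = 17.51 × 1.1 ≈ 19.26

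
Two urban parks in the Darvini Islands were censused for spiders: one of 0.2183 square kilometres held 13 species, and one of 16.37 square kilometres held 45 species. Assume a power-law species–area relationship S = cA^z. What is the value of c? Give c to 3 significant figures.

z = ln(S₂/S₁) / ln(A₂/A₁) = ln(45/13) / ln(16.37/0.2183) = 1.2417 / 4.3173 = 0.2876
c = S₁ / A₁^z = 13 / 0.2183^0.2876 = 13 / 0.6455 = 20.14

20.1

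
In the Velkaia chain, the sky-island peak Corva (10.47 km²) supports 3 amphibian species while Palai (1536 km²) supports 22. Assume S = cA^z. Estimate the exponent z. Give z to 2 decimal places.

Taking logs: ln S = ln c + z ln A, so z = (ln S₂ − ln S₁)/(ln A₂ − ln A₁).
z = ln(22/3) / ln(1536/10.47) = ln(7.333) / ln(146.7) = 1.9924 / 4.9884 = 0.3994

0.40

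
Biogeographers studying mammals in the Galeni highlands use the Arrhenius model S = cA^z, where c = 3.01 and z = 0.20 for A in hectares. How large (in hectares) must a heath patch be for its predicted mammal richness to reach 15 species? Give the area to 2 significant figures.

3100 hectares

15 = 3.01 × A^0.2  ⇒  A^0.2 = 15/3.01 = 4.983
ln A = ln(4.983) / 0.2 = 1.6061 / 0.2 = 8.0306
A = e^8.0306 ≈ 3073 hectares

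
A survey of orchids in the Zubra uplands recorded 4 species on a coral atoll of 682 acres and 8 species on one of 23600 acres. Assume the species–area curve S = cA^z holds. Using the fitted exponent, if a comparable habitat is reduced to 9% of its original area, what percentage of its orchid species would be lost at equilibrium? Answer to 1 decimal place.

z = ln(8/4) / ln(23600/682) = 0.6931 / 3.5440 = 0.1956
S_new/S_old = (A_new/A_old)^z = 0.09^0.1956 = exp(0.1956 × -2.4079) = 0.6244
Fraction lost = 1 − 0.6244 = 0.3756

37.6%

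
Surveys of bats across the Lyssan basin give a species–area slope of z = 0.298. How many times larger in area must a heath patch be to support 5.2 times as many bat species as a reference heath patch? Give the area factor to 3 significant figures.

253

(A₂/A₁)^0.298 = 5.2, so A₂/A₁ = 5.2^(1/0.298) = 5.2^3.356
ln(A₂/A₁) = ln 5.2 / 0.298 = 1.6487 / 0.298 = 5.5324
A₂/A₁ = e^5.5324 ≈ 252.8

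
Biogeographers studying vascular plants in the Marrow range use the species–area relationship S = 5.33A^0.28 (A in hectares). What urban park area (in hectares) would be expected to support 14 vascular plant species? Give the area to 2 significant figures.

14 = 5.33 × A^0.28  ⇒  A^0.28 = 14/5.33 = 2.627
ln A = ln(2.627) / 0.28 = 0.9657 / 0.28 = 3.4490
A = e^3.4490 ≈ 31.47 hectares

31 hectares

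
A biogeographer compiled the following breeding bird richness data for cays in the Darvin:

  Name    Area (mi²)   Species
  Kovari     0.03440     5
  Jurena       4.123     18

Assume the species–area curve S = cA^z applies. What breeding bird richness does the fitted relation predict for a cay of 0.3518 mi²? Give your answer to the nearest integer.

9

z = ln(18/5) / ln(4.123/0.0344) = 1.2809 / 4.7863 = 0.2676
c = 5 / 0.0344^0.2676 = 5 / 0.4058 = 12.32
S₃ = 12.32 × 0.3518^0.2676 = 12.32 × 0.7561 ≈ 9.315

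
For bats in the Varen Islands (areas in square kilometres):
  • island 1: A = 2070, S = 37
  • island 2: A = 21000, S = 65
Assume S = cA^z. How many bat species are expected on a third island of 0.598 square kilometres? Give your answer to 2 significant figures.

z = ln(65/37) / ln(21000/2070) = 0.5635 / 2.3170 = 0.2432
c = 37 / 2070^0.2432 = 37 / 6.403 = 5.778
S₃ = 5.778 × 0.598^0.2432 = 5.778 × 0.8825 ≈ 5.099

5.1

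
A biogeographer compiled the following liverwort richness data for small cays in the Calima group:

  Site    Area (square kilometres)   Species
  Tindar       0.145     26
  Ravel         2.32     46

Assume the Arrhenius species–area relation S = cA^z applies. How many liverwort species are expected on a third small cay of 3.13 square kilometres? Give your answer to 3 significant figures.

z = ln(46/26) / ln(2.32/0.145) = 0.5705 / 2.7726 = 0.2058
c = 26 / 0.145^0.2058 = 26 / 0.6721 = 38.69
S₃ = 38.69 × 3.13^0.2058 = 38.69 × 1.265 ≈ 48.92

48.9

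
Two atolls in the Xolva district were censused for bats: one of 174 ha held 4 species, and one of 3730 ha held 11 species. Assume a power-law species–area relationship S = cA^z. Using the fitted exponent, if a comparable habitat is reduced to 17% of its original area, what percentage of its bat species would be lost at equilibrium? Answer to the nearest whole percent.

z = ln(11/4) / ln(3730/174) = 1.0116 / 3.0651 = 0.3300
S_new/S_old = (A_new/A_old)^z = 0.17^0.3300 = exp(0.3300 × -1.7720) = 0.5572
Fraction lost = 1 − 0.5572 = 0.4428

44%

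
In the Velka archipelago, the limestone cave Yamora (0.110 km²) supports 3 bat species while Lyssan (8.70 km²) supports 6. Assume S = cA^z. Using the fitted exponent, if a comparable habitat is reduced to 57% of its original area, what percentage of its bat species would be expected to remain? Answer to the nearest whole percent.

91%

z = ln(6/3) / ln(8.7/0.11) = 0.6931 / 4.3706 = 0.1586
S_new/S_old = (A_new/A_old)^z = 0.57^0.1586 = exp(0.1586 × -0.5621) = 0.9147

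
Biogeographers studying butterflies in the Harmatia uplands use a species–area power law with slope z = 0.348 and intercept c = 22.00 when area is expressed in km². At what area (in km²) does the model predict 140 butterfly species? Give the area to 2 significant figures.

140 = 22 × A^0.348  ⇒  A^0.348 = 140/22 = 6.364
ln A = ln(6.364) / 0.348 = 1.8506 / 0.348 = 5.3178
A = e^5.3178 ≈ 203.9 km²

200 km²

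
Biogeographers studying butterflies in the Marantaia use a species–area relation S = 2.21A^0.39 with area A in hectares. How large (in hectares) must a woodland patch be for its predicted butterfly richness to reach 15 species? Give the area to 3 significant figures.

15 = 2.21 × A^0.39  ⇒  A^0.39 = 15/2.21 = 6.787
ln A = ln(6.787) / 0.39 = 1.9151 / 0.39 = 4.9104
A = e^4.9104 ≈ 135.7 hectares

136 hectares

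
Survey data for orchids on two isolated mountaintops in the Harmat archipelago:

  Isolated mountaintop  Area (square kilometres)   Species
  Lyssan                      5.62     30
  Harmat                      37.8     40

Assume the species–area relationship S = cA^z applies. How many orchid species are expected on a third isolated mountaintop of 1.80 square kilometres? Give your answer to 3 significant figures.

z = ln(40/30) / ln(37.8/5.62) = 0.2877 / 1.9060 = 0.1509
c = 30 / 5.62^0.1509 = 30 / 1.298 = 23.12
S₃ = 23.12 × 1.8^0.1509 = 23.12 × 1.093 ≈ 25.26

25.3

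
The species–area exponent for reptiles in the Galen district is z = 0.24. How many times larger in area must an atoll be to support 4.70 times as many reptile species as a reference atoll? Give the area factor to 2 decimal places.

631.55

(A₂/A₁)^0.24 = 4.7, so A₂/A₁ = 4.7^(1/0.24) = 4.7^4.167
ln(A₂/A₁) = ln 4.7 / 0.24 = 1.5476 / 0.24 = 6.4482
A₂/A₁ = e^6.4482 ≈ 631.6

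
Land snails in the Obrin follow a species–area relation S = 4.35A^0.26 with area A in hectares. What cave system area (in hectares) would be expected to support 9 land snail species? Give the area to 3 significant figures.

16.4 hectares

9 = 4.35 × A^0.26  ⇒  A^0.26 = 9/4.35 = 2.069
ln A = ln(2.069) / 0.26 = 0.7270 / 0.26 = 2.7963
A = e^2.7963 ≈ 16.38 hectares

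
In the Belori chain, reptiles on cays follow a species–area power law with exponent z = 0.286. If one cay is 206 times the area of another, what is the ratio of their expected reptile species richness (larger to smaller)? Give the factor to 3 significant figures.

S₂/S₁ = (A₂/A₁)^z = 206^0.286
ln(S₂/S₁) = 0.286 × ln 206 = 0.286 × 5.3279 = 1.5238
S₂/S₁ = e^1.5238 ≈ 4.59

4.59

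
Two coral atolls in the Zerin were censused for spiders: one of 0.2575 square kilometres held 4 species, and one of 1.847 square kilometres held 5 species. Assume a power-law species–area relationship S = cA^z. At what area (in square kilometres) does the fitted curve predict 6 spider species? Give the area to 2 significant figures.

9.2 square kilometres

z = ln(5/4) / ln(1.847/0.2575) = 0.2231 / 1.9703 = 0.1133
c = 4 / 0.2575^0.1133 = 4 / 0.8576 = 4.664
A = (6/4.664)^(1/0.1133) ⇒ ln A = ln(1.286)/0.1133 = 2.2234
A = e^2.2234 ≈ 9.239 square kilometres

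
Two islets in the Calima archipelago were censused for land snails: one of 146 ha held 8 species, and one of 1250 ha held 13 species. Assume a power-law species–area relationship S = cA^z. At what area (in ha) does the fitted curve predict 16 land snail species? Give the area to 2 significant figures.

3100 ha

z = ln(13/8) / ln(1250/146) = 0.4855 / 2.1473 = 0.2261
c = 8 / 146^0.2261 = 8 / 3.086 = 2.593
A = (16/2.593)^(1/0.2261) ⇒ ln A = ln(6.172)/0.2261 = 8.0492
A = e^8.0492 ≈ 3131 ha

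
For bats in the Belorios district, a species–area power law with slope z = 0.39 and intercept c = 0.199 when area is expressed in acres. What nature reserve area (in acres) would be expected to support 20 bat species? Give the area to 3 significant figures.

20 = 0.199 × A^0.39  ⇒  A^0.39 = 20/0.199 = 100.5
ln A = ln(100.5) / 0.39 = 4.6102 / 0.39 = 11.8210
A = e^11.8210 ≈ 136078 acres

136000 acres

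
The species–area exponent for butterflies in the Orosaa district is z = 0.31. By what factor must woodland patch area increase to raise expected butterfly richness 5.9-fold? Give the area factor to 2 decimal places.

306.63

(A₂/A₁)^0.31 = 5.9, so A₂/A₁ = 5.9^(1/0.31) = 5.9^3.226
ln(A₂/A₁) = ln 5.9 / 0.31 = 1.7750 / 0.31 = 5.7257
A₂/A₁ = e^5.7257 ≈ 306.6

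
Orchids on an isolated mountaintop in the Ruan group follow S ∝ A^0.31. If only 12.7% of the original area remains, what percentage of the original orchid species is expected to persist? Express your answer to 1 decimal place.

S_new/S_old = (A_new/A_old)^z = 0.127^0.31
= exp(0.31 × ln 0.127) = exp(0.31 × -2.0636) = exp(-0.6397) ≈ 0.5274

52.7%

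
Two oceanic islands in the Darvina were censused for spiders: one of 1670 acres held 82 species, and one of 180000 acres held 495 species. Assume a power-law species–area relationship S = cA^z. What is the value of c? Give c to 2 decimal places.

4.74

z = ln(S₂/S₁) / ln(A₂/A₁) = ln(495/82) / ln(180000/1670) = 1.7978 / 4.6801 = 0.3841
c = S₁ / A₁^z = 82 / 1670^0.3841 = 82 / 17.3 = 4.741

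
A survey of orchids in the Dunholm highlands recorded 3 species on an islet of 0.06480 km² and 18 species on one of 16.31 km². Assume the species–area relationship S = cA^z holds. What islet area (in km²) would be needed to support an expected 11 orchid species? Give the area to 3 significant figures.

z = ln(18/3) / ln(16.31/0.0648) = 1.7918 / 5.5282 = 0.3241
c = 3 / 0.0648^0.3241 = 3 / 0.4119 = 7.283
A = (11/7.283)^(1/0.3241) ⇒ ln A = ln(1.51)/0.3241 = 1.2723
A = e^1.2723 ≈ 3.569 km²

3.57 km²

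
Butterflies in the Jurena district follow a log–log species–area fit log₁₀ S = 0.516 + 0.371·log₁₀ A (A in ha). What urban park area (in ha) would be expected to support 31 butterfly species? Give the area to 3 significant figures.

31 = 3.281 × A^0.371  ⇒  A^0.371 = 31/3.281 = 9.448
ln A = ln(9.448) / 0.371 = 2.2459 / 0.371 = 6.0535
A = e^6.0535 ≈ 425.6 ha

426 ha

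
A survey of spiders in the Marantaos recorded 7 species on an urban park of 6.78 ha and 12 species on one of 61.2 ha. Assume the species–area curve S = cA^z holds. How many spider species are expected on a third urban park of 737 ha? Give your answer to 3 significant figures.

z = ln(12/7) / ln(61.2/6.78) = 0.5390 / 2.2002 = 0.2450
c = 7 / 6.78^0.2450 = 7 / 1.598 = 4.38
S₃ = 4.38 × 737^0.2450 = 4.38 × 5.04 ≈ 22.08

22.1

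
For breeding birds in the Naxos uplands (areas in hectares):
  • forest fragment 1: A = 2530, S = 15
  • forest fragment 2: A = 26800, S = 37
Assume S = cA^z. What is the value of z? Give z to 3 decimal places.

Taking logs: ln S = ln c + z ln A, so z = (ln S₂ − ln S₁)/(ln A₂ − ln A₁).
z = ln(37/15) / ln(26800/2530) = ln(2.467) / ln(10.59) = 0.9029 / 2.3602 = 0.3825

0.383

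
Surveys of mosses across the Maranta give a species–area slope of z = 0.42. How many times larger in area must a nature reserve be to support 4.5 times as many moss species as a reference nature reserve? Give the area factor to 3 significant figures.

(A₂/A₁)^0.42 = 4.5, so A₂/A₁ = 4.5^(1/0.42) = 4.5^2.381
ln(A₂/A₁) = ln 4.5 / 0.42 = 1.5041 / 0.42 = 3.5811
A₂/A₁ = e^3.5811 ≈ 35.91

35.9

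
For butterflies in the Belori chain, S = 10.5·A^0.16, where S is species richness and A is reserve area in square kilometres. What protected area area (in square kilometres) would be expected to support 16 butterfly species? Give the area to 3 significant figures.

16 = 10.5 × A^0.16  ⇒  A^0.16 = 16/10.5 = 1.524
ln A = ln(1.524) / 0.16 = 0.4212 / 0.16 = 2.6326
A = e^2.6326 ≈ 13.91 square kilometres

13.9 square kilometres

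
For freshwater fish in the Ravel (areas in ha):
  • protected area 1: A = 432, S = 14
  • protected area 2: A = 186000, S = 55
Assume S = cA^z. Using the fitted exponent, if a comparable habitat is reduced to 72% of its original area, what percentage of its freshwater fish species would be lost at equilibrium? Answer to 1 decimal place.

7.1%

z = ln(55/14) / ln(186000/432) = 1.3683 / 6.0651 = 0.2256
S_new/S_old = (A_new/A_old)^z = 0.72^0.2256 = exp(0.2256 × -0.3285) = 0.9286
Fraction lost = 1 − 0.9286 = 0.07143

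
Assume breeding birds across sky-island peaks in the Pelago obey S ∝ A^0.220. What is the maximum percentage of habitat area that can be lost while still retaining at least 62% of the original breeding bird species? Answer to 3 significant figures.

Need (A_new/A_old)^0.22 = 0.62, so A_new/A_old = 0.62^(1/0.22) = 0.62^4.545
ln(A_new/A_old) = ln 0.62 / 0.22 = -0.4780 / 0.22 = -2.1729
A_new/A_old = e^-2.1729 ≈ 0.1138
Fraction that can be lost = 1 − 0.1138 = 0.8862

88.6%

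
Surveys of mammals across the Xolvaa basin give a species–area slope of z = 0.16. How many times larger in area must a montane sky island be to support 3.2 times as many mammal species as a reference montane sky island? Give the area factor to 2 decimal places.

1436.11

(A₂/A₁)^0.16 = 3.2, so A₂/A₁ = 3.2^(1/0.16) = 3.2^6.25
ln(A₂/A₁) = ln 3.2 / 0.16 = 1.1632 / 0.16 = 7.2697
A₂/A₁ = e^7.2697 ≈ 1436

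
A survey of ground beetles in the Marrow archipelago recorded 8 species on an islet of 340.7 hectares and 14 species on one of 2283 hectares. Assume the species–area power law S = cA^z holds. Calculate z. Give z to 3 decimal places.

Taking logs: ln S = ln c + z ln A, so z = (ln S₂ − ln S₁)/(ln A₂ − ln A₁).
z = ln(14/8) / ln(2283/340.7) = ln(1.75) / ln(6.701) = 0.5596 / 1.9022 = 0.2942

0.294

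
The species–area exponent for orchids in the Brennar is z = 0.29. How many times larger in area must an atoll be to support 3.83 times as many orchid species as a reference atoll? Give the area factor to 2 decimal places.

102.57

(A₂/A₁)^0.29 = 3.83, so A₂/A₁ = 3.83^(1/0.29) = 3.83^3.448
ln(A₂/A₁) = ln 3.83 / 0.29 = 1.3429 / 0.29 = 4.6306
A₂/A₁ = e^4.6306 ≈ 102.6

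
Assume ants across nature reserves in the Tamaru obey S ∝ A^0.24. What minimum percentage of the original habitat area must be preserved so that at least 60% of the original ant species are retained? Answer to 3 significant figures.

Need (A_new/A_old)^0.24 = 0.6, so A_new/A_old = 0.6^(1/0.24) = 0.6^4.167
ln(A_new/A_old) = ln 0.6 / 0.24 = -0.5108 / 0.24 = -2.1284
A_new/A_old = e^-2.1284 ≈ 0.119

11.9%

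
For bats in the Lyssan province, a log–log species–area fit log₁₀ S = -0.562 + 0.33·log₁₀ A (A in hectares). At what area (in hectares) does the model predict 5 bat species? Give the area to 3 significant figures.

5 = 0.2742 × A^0.33  ⇒  A^0.33 = 5/0.2742 = 18.24
ln A = ln(18.24) / 0.33 = 2.9035 / 0.33 = 8.7985
A = e^8.7985 ≈ 6624 hectares

6620 hectares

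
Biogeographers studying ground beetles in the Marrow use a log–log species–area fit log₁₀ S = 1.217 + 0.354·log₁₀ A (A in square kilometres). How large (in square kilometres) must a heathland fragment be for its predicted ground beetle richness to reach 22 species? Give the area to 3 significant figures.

2.26 square kilometres

22 = 16.48 × A^0.354  ⇒  A^0.354 = 22/16.48 = 1.335
ln A = ln(1.335) / 0.354 = 0.2888 / 0.354 = 0.8158
A = e^0.8158 ≈ 2.261 square kilometres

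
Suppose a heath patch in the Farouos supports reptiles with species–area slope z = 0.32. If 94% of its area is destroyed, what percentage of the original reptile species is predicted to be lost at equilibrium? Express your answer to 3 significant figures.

S_new/S_old = (A_new/A_old)^z = 0.06^0.32
= exp(0.32 × ln 0.06) = exp(0.32 × -2.8134) = exp(-0.9003) ≈ 0.4065
Fraction lost = 1 − 0.4065 = 0.5935

59.4%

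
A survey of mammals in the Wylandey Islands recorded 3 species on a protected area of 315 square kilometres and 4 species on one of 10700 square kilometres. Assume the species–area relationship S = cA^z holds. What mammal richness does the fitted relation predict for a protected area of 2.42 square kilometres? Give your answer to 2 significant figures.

z = ln(4/3) / ln(10700/315) = 0.2877 / 3.5254 = 0.0816
c = 3 / 315^0.0816 = 3 / 1.599 = 1.876
S₃ = 1.876 × 2.42^0.0816 = 1.876 × 1.075 ≈ 2.016

2.0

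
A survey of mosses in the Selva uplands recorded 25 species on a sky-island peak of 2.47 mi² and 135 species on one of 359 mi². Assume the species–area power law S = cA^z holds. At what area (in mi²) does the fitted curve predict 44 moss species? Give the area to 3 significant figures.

z = ln(135/25) / ln(359/2.47) = 1.6864 / 4.9791 = 0.3387
c = 25 / 2.47^0.3387 = 25 / 1.358 = 18.4
A = (44/18.4)^(1/0.3387) ⇒ ln A = ln(2.391)/0.3387 = 2.5733
A = e^2.5733 ≈ 13.11 mi²

13.1 mi²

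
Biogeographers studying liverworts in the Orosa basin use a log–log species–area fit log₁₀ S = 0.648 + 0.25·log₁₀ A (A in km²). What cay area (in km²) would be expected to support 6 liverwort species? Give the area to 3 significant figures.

6 = 4.446 × A^0.25  ⇒  A^0.25 = 6/4.446 = 1.349
ln A = ln(1.349) / 0.25 = 0.2997 / 0.25 = 1.1987
A = e^1.1987 ≈ 3.316 km²

3.32 km²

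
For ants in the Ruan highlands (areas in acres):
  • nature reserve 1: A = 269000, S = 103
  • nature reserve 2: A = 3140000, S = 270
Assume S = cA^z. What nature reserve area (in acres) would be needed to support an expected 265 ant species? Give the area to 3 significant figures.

z = ln(270/103) / ln(3140000/269000) = 0.9637 / 2.4573 = 0.3922
c = 103 / 269000^0.3922 = 103 / 134.7 = 0.7645
A = (265/0.7645)^(1/0.3922) ⇒ ln A = ln(346.6)/0.3922 = 14.9121
A = e^14.9121 ≈ 2993852 acres

2990000 acres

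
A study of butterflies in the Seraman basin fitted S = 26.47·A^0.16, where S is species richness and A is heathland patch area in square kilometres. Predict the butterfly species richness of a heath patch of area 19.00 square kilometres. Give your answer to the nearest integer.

42

S = 26.47 × 19^0.16 = 26.47 × 1.602 ≈ 42.4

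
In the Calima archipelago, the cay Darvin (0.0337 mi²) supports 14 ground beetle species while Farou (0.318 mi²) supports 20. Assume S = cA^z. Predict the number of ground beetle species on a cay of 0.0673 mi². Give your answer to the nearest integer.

z = ln(20/14) / ln(0.318/0.0337) = 0.3567 / 2.2446 = 0.1589
c = 14 / 0.0337^0.1589 = 14 / 0.5835 = 23.99
S₃ = 23.99 × 0.0673^0.1589 = 23.99 × 0.6513 ≈ 15.63

16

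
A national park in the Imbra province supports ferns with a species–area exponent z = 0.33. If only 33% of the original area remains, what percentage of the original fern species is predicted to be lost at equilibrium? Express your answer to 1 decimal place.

S_new/S_old = (A_new/A_old)^z = 0.33^0.33
= exp(0.33 × ln 0.33) = exp(0.33 × -1.1087) = exp(-0.3659) ≈ 0.6936
Fraction lost = 1 − 0.6936 = 0.3064

30.6%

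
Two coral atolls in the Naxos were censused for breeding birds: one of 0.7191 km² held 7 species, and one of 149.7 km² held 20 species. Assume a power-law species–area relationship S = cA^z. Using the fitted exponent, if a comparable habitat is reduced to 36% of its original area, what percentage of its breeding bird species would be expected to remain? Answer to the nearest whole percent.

82%

z = ln(20/7) / ln(149.7/0.7191) = 1.0498 / 5.3384 = 0.1967
S_new/S_old = (A_new/A_old)^z = 0.36^0.1967 = exp(0.1967 × -1.0217) = 0.818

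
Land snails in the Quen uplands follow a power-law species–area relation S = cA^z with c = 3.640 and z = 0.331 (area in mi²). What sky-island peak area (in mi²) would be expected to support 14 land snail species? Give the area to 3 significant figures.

58.5 mi²

14 = 3.64 × A^0.331  ⇒  A^0.331 = 14/3.64 = 3.846
ln A = ln(3.846) / 0.331 = 1.3471 / 0.331 = 4.0697
A = e^4.0697 ≈ 58.54 mi²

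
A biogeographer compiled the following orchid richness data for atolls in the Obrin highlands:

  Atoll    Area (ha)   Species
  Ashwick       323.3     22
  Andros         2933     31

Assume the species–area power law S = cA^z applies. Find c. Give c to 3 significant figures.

z = ln(S₂/S₁) / ln(A₂/A₁) = ln(31/22) / ln(2933/323.3) = 0.3429 / 2.2052 = 0.1555
c = S₁ / A₁^z = 22 / 323.3^0.1555 = 22 / 2.456 = 8.956

8.96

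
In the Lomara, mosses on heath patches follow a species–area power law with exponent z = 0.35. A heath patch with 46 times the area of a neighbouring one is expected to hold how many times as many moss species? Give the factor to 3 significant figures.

3.82

S₂/S₁ = (A₂/A₁)^z = 46^0.35
ln(S₂/S₁) = 0.35 × ln 46 = 0.35 × 3.8286 = 1.3400
S₂/S₁ = e^1.3400 ≈ 3.819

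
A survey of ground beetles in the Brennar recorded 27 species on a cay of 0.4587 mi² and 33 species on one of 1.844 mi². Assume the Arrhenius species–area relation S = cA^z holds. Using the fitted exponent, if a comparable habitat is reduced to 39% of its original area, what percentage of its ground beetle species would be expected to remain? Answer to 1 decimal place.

87.3%

z = ln(33/27) / ln(1.844/0.4587) = 0.2007 / 1.3913 = 0.1442
S_new/S_old = (A_new/A_old)^z = 0.39^0.1442 = exp(0.1442 × -0.9416) = 0.873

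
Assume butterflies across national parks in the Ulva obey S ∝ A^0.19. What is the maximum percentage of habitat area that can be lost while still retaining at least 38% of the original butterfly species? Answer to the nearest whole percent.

Need (A_new/A_old)^0.19 = 0.38, so A_new/A_old = 0.38^(1/0.19) = 0.38^5.263
ln(A_new/A_old) = ln 0.38 / 0.19 = -0.9676 / 0.19 = -5.0925
A_new/A_old = e^-5.0925 ≈ 0.006142
Fraction that can be lost = 1 − 0.006142 = 0.9939

99%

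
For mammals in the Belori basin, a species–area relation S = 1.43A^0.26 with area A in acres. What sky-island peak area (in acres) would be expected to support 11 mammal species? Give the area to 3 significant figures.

2560 acres

11 = 1.43 × A^0.26  ⇒  A^0.26 = 11/1.43 = 7.692
ln A = ln(7.692) / 0.26 = 2.0402 / 0.26 = 7.8470
A = e^7.8470 ≈ 2558 acres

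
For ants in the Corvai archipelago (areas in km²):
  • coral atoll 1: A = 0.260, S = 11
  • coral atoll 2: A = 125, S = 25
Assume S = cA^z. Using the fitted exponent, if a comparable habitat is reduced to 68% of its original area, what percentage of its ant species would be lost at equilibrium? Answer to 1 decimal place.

z = ln(25/11) / ln(125/0.26) = 0.8210 / 6.1754 = 0.1329
S_new/S_old = (A_new/A_old)^z = 0.68^0.1329 = exp(0.1329 × -0.3857) = 0.95
Fraction lost = 1 − 0.95 = 0.04998

5.0%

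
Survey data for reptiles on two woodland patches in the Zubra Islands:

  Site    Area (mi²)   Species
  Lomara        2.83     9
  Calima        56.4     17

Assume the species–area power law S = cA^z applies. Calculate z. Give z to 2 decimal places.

Taking logs: ln S = ln c + z ln A, so z = (ln S₂ − ln S₁)/(ln A₂ − ln A₁).
z = ln(17/9) / ln(56.4/2.83) = ln(1.889) / ln(19.93) = 0.6360 / 2.9922 = 0.2125

0.21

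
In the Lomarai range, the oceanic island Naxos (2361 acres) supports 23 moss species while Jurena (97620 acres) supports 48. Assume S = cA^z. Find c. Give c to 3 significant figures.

z = ln(S₂/S₁) / ln(A₂/A₁) = ln(48/23) / ln(97620/2361) = 0.7357 / 3.7220 = 0.1977
c = S₁ / A₁^z = 23 / 2361^0.1977 = 23 / 4.642 = 4.954

4.95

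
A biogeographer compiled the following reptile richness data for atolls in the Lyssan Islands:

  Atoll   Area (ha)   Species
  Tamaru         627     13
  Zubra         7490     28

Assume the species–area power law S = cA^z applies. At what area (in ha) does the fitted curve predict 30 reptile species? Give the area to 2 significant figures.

9400 ha

z = ln(28/13) / ln(7490/627) = 0.7673 / 2.4804 = 0.3093
c = 13 / 627^0.3093 = 13 / 7.333 = 1.773
A = (30/1.773)^(1/0.3093) ⇒ ln A = ln(16.92)/0.3093 = 9.1444
A = e^9.1444 ≈ 9362 ha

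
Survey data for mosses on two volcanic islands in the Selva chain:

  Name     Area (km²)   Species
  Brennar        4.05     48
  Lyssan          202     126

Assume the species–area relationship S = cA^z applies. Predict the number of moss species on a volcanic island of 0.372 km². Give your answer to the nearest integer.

27

z = ln(126/48) / ln(202/4.05) = 0.9651 / 3.9096 = 0.2469
c = 48 / 4.05^0.2469 = 48 / 1.412 = 33.99
S₃ = 33.99 × 0.372^0.2469 = 33.99 × 0.7834 ≈ 26.62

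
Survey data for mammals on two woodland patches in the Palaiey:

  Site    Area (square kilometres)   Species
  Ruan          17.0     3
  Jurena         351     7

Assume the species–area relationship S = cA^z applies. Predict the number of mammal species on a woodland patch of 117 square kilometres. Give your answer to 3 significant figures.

z = ln(7/3) / ln(351/17) = 0.8473 / 3.0276 = 0.2799
c = 3 / 17^0.2799 = 3 / 2.21 = 1.358
S₃ = 1.358 × 117^0.2799 = 1.358 × 3.791 ≈ 5.147

5.15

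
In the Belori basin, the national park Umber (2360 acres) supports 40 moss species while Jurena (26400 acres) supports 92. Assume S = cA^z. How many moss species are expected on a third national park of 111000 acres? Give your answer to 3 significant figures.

151

z = ln(92/40) / ln(26400/2360) = 0.8329 / 2.4147 = 0.3449
c = 40 / 2360^0.3449 = 40 / 14.57 = 2.746
S₃ = 2.746 × 111000^0.3449 = 2.746 × 54.99 ≈ 151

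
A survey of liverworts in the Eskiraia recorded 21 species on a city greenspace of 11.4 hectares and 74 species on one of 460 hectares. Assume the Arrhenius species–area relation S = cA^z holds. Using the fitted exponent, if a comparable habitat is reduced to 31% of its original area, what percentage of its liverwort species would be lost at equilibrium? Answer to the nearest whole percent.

z = ln(74/21) / ln(460/11.4) = 1.2595 / 3.6976 = 0.3406
S_new/S_old = (A_new/A_old)^z = 0.31^0.3406 = exp(0.3406 × -1.1712) = 0.671
Fraction lost = 1 − 0.671 = 0.329

33%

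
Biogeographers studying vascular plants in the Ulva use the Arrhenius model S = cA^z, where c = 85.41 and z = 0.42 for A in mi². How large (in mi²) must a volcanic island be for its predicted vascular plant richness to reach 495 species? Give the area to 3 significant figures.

65.6 mi²

495 = 85.41 × A^0.42  ⇒  A^0.42 = 495/85.41 = 5.796
ln A = ln(5.796) / 0.42 = 1.7571 / 0.42 = 4.1836
A = e^4.1836 ≈ 65.6 mi²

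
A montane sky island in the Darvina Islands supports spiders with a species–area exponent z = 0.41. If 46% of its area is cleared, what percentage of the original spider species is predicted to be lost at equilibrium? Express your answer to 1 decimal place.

22.3%

S_new/S_old = (A_new/A_old)^z = 0.54^0.41
= exp(0.41 × ln 0.54) = exp(0.41 × -0.6162) = exp(-0.2526) ≈ 0.7768
Fraction lost = 1 − 0.7768 = 0.2232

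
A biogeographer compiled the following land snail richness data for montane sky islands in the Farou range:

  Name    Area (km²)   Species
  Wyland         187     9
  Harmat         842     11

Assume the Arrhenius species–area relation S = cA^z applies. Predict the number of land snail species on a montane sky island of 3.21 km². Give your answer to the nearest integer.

5

z = ln(11/9) / ln(842/187) = 0.2007 / 1.5047 = 0.1334
c = 9 / 187^0.1334 = 9 / 2.009 = 4.48
S₃ = 4.48 × 3.21^0.1334 = 4.48 × 1.168 ≈ 5.234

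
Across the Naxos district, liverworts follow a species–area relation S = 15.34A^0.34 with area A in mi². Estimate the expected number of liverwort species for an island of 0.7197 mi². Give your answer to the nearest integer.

S = 15.34 × 0.7197^0.34
ln S = ln 15.34 + 0.34 × ln 0.7197 = 2.7305 + 0.34 × -0.3289 = 2.6186
S = e^2.6186 ≈ 13.72

14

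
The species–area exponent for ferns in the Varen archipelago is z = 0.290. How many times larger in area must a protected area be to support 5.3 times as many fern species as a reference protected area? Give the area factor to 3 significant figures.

314

(A₂/A₁)^0.29 = 5.3, so A₂/A₁ = 5.3^(1/0.29) = 5.3^3.448
ln(A₂/A₁) = ln 5.3 / 0.29 = 1.6677 / 0.29 = 5.7507
A₂/A₁ = e^5.7507 ≈ 314.4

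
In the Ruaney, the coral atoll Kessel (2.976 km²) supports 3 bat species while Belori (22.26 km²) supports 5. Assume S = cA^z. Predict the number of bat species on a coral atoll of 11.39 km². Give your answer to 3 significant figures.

z = ln(5/3) / ln(22.26/2.976) = 0.5108 / 2.0122 = 0.2539
c = 3 / 2.976^0.2539 = 3 / 1.319 = 2.274
S₃ = 2.274 × 11.39^0.2539 = 2.274 × 1.854 ≈ 4.218

4.22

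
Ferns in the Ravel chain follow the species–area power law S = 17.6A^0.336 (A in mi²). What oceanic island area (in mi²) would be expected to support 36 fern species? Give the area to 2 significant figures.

8.4 mi²

36 = 17.6 × A^0.336  ⇒  A^0.336 = 36/17.6 = 2.045
ln A = ln(2.045) / 0.336 = 0.7156 / 0.336 = 2.1298
A = e^2.1298 ≈ 8.413 mi²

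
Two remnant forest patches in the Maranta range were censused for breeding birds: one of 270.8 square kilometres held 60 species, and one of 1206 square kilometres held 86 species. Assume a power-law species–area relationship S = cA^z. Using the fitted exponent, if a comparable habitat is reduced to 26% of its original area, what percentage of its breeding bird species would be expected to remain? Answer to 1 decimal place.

72.3%

z = ln(86/60) / ln(1206/270.8) = 0.3600 / 1.4937 = 0.2410
S_new/S_old = (A_new/A_old)^z = 0.26^0.2410 = exp(0.2410 × -1.3471) = 0.7228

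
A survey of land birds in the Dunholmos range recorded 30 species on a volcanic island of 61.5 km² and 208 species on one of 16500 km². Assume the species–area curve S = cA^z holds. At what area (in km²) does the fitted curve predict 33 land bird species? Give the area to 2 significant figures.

81 km²

z = ln(208/30) / ln(16500/61.5) = 1.9363 / 5.5921 = 0.3463
c = 30 / 61.5^0.3463 = 30 / 4.163 = 7.206
A = (33/7.206)^(1/0.3463) ⇒ ln A = ln(4.579)/0.3463 = 4.3943
A = e^4.3943 ≈ 80.99 km²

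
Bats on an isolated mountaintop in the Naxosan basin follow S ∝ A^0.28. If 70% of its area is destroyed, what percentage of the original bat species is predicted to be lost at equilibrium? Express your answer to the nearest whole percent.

29%

S_new/S_old = (A_new/A_old)^z = 0.3^0.28
= exp(0.28 × ln 0.3) = exp(0.28 × -1.2040) = exp(-0.3371) ≈ 0.7138
Fraction lost = 1 − 0.7138 = 0.2862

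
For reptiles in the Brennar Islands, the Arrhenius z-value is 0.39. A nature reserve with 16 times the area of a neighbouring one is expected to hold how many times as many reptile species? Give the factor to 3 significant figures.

S₂/S₁ = (A₂/A₁)^z = 16^0.39
ln(S₂/S₁) = 0.39 × ln 16 = 0.39 × 2.7726 = 1.0813
S₂/S₁ = e^1.0813 ≈ 2.949

2.95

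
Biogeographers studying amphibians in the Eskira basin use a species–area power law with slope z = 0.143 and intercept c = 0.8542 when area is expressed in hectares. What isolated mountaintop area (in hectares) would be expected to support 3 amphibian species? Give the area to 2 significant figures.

6500 hectares

3 = 0.8542 × A^0.143  ⇒  A^0.143 = 3/0.8542 = 3.512
ln A = ln(3.512) / 0.143 = 1.2562 / 0.143 = 8.7846
A = e^8.7846 ≈ 6533 hectares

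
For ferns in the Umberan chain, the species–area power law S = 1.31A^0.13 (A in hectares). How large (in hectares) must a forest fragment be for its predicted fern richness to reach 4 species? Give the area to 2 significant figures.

5400 hectares

4 = 1.31 × A^0.13  ⇒  A^0.13 = 4/1.31 = 3.053
ln A = ln(3.053) / 0.13 = 1.1163 / 0.13 = 8.5867
A = e^8.5867 ≈ 5360 hectares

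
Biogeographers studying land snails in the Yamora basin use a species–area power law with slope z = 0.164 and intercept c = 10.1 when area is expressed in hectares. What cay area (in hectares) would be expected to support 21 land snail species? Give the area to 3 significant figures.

21 = 10.1 × A^0.164  ⇒  A^0.164 = 21/10.1 = 2.079
ln A = ln(2.079) / 0.164 = 0.7320 / 0.164 = 4.4633
A = e^4.4633 ≈ 86.78 hectares

86.8 hectares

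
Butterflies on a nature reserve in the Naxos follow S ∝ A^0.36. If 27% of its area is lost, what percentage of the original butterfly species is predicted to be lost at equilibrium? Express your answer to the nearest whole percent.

S_new/S_old = (A_new/A_old)^z = 0.73^0.36
= exp(0.36 × ln 0.73) = exp(0.36 × -0.3147) = exp(-0.1133) ≈ 0.8929
Fraction lost = 1 − 0.8929 = 0.1071

11%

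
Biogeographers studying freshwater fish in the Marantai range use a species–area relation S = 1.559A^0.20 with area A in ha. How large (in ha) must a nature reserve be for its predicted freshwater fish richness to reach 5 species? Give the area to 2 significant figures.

340 ha

5 = 1.559 × A^0.2  ⇒  A^0.2 = 5/1.559 = 3.207
ln A = ln(3.207) / 0.2 = 1.1654 / 0.2 = 5.8270
A = e^5.8270 ≈ 339.3 ha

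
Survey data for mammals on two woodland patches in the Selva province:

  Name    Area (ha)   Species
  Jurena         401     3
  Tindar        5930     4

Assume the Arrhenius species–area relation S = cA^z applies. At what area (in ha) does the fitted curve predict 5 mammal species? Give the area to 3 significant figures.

z = ln(4/3) / ln(5930/401) = 0.2877 / 2.6938 = 0.1068
c = 3 / 401^0.1068 = 3 / 1.897 = 1.582
A = (5/1.582)^(1/0.1068) ⇒ ln A = ln(3.161)/0.1068 = 10.7773
A = e^10.7773 ≈ 47919 ha

47900 ha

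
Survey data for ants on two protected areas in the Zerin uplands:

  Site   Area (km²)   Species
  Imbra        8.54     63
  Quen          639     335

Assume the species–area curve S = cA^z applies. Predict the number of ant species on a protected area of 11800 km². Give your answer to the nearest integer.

1036

z = ln(335/63) / ln(639/8.54) = 1.6710 / 4.3151 = 0.3872
c = 63 / 8.54^0.3872 = 63 / 2.295 = 27.46
S₃ = 27.46 × 11800^0.3872 = 27.46 × 37.74 ≈ 1036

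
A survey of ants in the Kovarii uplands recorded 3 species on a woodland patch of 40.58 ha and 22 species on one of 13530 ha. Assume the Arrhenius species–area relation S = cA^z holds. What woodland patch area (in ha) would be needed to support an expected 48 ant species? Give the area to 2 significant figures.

z = ln(22/3) / ln(13530/40.58) = 1.9924 / 5.8094 = 0.3430
c = 3 / 40.58^0.3430 = 3 / 3.561 = 0.8424
A = (48/0.8424)^(1/0.3430) ⇒ ln A = ln(56.98)/0.3430 = 11.7874
A = e^11.7874 ≈ 131583 ha

130000 ha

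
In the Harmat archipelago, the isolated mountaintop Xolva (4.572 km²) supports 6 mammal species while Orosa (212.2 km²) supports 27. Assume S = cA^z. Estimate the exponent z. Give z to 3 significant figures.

0.392

Taking logs: ln S = ln c + z ln A, so z = (ln S₂ − ln S₁)/(ln A₂ − ln A₁).
z = ln(27/6) / ln(212.2/4.572) = ln(4.5) / ln(46.41) = 1.5041 / 3.8376 = 0.3919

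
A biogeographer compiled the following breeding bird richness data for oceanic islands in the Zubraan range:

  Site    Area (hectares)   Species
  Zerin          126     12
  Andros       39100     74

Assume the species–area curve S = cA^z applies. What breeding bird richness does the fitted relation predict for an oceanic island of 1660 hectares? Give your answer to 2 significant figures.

z = ln(74/12) / ln(39100/126) = 1.8192 / 5.7376 = 0.3171
c = 12 / 126^0.3171 = 12 / 4.634 = 2.59
S₃ = 2.59 × 1660^0.3171 = 2.59 × 10.49 ≈ 27.18

27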